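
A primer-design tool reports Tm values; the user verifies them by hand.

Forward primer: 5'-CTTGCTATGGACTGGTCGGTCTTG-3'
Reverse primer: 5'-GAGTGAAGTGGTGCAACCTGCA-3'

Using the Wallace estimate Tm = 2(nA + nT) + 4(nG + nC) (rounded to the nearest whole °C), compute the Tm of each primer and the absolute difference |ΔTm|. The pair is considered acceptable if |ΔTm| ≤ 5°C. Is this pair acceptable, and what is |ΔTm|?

|ΔTm| = 6°C; the pair is not acceptable.

Forward: A=2 T=9 G=8 C=5 → Tm = 2·11 + 4·13 = 74°C.
Reverse: A=6 T=4 G=8 C=4 → Tm = 2·10 + 4·12 = 68°C.
|ΔTm| = |74 − 68| = 6°C, > 5°C.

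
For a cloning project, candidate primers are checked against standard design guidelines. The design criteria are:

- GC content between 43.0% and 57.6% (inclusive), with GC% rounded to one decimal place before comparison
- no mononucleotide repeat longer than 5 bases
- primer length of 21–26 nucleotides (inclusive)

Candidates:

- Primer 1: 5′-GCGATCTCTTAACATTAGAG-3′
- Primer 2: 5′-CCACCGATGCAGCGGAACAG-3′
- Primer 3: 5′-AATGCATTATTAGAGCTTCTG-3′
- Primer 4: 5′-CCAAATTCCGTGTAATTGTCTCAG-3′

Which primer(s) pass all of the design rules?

None of the candidates satisfy all criteria.

Primer 1 (20 nt, A=6 T=6 G=4 C=4): GC 8/20 = 40.0%, outside 43.0–57.6% ✗; longest run = 2 ✓; length 20, outside 21–26 ✗ — fails.
Primer 2 (20 nt, A=6 T=1 G=6 C=7): GC 13/20 = 65.0%, outside 43.0–57.6% ✗; longest run = 2 ✓; length 20, outside 21–26 ✗ — fails.
Primer 3 (21 nt, A=6 T=8 G=4 C=3): GC 7/21 = 33.3%, outside 43.0–57.6% ✗; longest run = 2 ✓; length 21 ✓ — fails.
Primer 4 (24 nt, A=6 T=8 G=4 C=6): GC 10/24 = 41.7%, outside 43.0–57.6% ✗; longest run = 3 ✓; length 24 ✓ — fails.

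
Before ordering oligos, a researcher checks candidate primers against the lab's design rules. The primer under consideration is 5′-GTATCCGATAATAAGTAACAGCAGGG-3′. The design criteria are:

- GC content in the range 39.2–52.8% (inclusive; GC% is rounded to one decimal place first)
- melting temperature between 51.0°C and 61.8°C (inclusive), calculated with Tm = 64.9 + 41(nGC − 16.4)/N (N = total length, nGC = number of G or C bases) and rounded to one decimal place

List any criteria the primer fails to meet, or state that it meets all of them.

Meets all criteria.

Base counts: A=10, T=5, G=7, C=4 (length 26).
GC content: GC 11/26 = 42.3% ✓
Tm: Tm = 64.9 + 41·(11 − 16.4)/26 = 56.4°C ✓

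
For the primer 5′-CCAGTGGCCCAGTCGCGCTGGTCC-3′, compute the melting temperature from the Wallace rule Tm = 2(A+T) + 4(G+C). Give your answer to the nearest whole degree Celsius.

84°C

Base counts: A=2, T=4, G=8, C=10 (length 24).
Tm = 2·(2+4) + 4·(8+10) = 2·6 + 4·18 = 12 + 72 = 84°C.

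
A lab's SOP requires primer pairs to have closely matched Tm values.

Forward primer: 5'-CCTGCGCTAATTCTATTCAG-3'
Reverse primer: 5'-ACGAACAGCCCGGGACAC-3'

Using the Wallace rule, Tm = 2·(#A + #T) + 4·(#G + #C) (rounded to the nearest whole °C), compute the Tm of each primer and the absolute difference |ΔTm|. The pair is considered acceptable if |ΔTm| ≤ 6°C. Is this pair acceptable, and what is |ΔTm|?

Forward: A=4 T=7 G=3 C=6 → Tm = 2·11 + 4·9 = 58°C.
Reverse: A=6 T=0 G=5 C=7 → Tm = 2·6 + 4·12 = 60°C.
|ΔTm| = |58 − 60| = 2°C, ≤ 6°C.

|ΔTm| = 2°C; the pair is acceptable.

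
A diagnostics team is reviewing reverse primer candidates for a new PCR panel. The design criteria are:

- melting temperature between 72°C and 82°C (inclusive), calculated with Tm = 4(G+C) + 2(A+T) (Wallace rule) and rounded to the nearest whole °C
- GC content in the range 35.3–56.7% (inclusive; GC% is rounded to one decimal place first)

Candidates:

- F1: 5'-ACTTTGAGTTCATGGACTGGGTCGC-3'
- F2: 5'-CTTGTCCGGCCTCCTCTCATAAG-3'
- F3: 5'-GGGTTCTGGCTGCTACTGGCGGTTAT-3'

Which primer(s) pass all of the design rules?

F1 and F2.

F1 (25 nt, A=4 T=8 G=8 C=5): Tm = 2·12 + 4·13 = 76°C ✓; GC 13/25 = 52.0% ✓ — passes.
F2 (23 nt, A=3 T=7 G=4 C=9): Tm = 2·10 + 4·13 = 72°C ✓; GC 13/23 = 56.5% ✓ — passes.
F3 (26 nt, A=2 T=9 G=10 C=5): Tm = 2·11 + 4·15 = 82°C ✓; GC 15/26 = 57.7%, outside 35.3–56.7% ✗ — fails.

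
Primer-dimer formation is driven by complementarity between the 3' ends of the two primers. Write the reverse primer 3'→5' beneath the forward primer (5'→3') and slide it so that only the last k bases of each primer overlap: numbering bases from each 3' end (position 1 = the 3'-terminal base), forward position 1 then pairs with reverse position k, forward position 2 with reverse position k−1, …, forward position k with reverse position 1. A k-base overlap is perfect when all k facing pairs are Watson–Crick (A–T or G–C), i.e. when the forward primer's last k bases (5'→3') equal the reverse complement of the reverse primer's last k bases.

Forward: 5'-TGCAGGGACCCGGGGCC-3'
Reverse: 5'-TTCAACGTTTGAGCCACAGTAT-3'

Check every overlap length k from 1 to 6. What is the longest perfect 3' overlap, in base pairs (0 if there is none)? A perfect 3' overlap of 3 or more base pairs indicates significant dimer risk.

Last 6 bases (5'→3') — forward …GGGGCC, reverse …CAGTAT.
Reverse complement of the reverse primer's last 6 bases: ATACTG; its first k bases are the reverse complement of the reverse primer's last k bases, so a perfect k-base overlap needs the forward primer's last k bases to equal them.
Comparing (forward last k vs required): k=1: C vs A ✗; k=2: CC vs AT ✗; k=3: GCC vs ATA ✗; k=4: GGCC vs ATAC ✗; k=5: GGGCC vs ATACT ✗; k=6: GGGGCC vs ATACTG ✗.
No overlap length from 1 to 6 is perfect, so the longest perfect 3' overlap is 0.

Longest perfect overlap: 0 complementary base pairs; below the dimer-risk threshold (threshold 3).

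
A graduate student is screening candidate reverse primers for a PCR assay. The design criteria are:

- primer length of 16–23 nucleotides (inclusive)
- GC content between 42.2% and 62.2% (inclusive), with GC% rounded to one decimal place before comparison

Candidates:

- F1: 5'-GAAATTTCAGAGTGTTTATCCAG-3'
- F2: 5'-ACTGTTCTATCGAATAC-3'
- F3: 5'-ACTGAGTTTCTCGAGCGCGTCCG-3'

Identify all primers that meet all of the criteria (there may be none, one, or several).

F1 (23 nt, A=7 T=8 G=5 C=3): length 23 ✓; GC 8/23 = 34.8%, outside 42.2–62.2% ✗ — fails.
F2 (17 nt, A=5 T=6 G=2 C=4): length 17 ✓; GC 6/17 = 35.3%, outside 42.2–62.2% ✗ — fails.
F3 (23 nt, A=3 T=6 G=7 C=7): length 23 ✓; GC 14/23 = 60.9% ✓ — passes.

F3 only.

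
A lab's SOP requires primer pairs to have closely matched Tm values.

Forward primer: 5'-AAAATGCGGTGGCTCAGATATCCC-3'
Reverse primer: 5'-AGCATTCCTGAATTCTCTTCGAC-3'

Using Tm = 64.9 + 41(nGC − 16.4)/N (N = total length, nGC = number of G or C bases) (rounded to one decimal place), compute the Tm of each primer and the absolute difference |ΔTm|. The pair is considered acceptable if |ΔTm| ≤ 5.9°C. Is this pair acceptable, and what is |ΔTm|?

|ΔTm| = 3.9°C; the pair is acceptable.

Forward: G+C = 12, N = 24 → Tm = 64.9 + 41·(12 − 16.4)/24 = 57.4°C.
Reverse: G+C = 10, N = 23 → Tm = 64.9 + 41·(10 − 16.4)/23 = 53.5°C.
|ΔTm| = |57.4 − 53.5| = 3.9°C, ≤ 5.9°C.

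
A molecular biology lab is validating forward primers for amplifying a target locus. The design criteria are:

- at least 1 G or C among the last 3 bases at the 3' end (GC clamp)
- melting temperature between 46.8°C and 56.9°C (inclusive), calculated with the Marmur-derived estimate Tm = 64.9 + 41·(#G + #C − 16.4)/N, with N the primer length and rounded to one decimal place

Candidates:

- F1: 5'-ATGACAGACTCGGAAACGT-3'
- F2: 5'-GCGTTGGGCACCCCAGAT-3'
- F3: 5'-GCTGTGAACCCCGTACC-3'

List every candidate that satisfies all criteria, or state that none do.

F1, F2 and F3.

F1 (19 nt, A=7 T=3 G=5 C=4): 3' end CGT has 2 G/C ✓; Tm = 64.9 + 41·(9 − 16.4)/19 = 48.9°C ✓ — passes.
F2 (18 nt, A=3 T=3 G=6 C=6): 3' end GAT has 1 G/C ✓; Tm = 64.9 + 41·(12 − 16.4)/18 = 54.9°C ✓ — passes.
F3 (17 nt, A=3 T=3 G=4 C=7): 3' end ACC has 2 G/C ✓; Tm = 64.9 + 41·(11 − 16.4)/17 = 51.9°C ✓ — passes.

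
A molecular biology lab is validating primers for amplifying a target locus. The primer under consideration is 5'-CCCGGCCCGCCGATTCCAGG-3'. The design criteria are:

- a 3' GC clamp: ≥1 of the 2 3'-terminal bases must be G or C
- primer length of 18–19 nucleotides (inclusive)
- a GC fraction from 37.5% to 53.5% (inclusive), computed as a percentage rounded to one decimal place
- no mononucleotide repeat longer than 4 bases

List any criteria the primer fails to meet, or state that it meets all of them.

Base counts: A=2, T=2, G=6, C=10 (length 20).
GC clamp: 3' end GG has 2 G/C ✓
length: length 20, outside 18–19 ✗
GC content: GC 16/20 = 80.0%, outside 37.5–53.5% ✗
homopolymer run: longest run = 3 ✓

Fails: length, GC content.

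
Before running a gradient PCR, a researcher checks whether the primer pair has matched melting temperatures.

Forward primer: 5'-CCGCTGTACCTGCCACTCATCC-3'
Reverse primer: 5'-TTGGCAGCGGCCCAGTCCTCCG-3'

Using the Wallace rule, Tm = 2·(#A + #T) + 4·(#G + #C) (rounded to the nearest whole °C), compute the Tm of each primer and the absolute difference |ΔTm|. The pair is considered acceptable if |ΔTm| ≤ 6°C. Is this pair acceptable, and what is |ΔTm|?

|ΔTm| = 4°C; the pair is acceptable.

Forward: A=3 T=5 G=3 C=11 → Tm = 2·8 + 4·14 = 72°C.
Reverse: A=2 T=4 G=7 C=9 → Tm = 2·6 + 4·16 = 76°C.
|ΔTm| = |72 − 76| = 4°C, ≤ 6°C.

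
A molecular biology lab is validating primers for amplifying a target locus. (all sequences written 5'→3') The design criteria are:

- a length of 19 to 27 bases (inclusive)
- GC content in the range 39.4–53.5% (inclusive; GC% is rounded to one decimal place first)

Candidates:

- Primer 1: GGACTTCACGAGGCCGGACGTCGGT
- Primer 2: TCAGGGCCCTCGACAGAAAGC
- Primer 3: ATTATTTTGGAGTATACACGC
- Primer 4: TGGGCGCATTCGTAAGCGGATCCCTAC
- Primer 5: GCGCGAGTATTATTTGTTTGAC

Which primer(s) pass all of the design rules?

Primer 1 (25 nt, A=4 T=4 G=10 C=7): length 25 ✓; GC 17/25 = 68.0%, outside 39.4–53.5% ✗ — fails.
Primer 2 (21 nt, A=6 T=2 G=6 C=7): length 21 ✓; GC 13/21 = 61.9%, outside 39.4–53.5% ✗ — fails.
Primer 3 (21 nt, A=6 T=8 G=4 C=3): length 21 ✓; GC 7/21 = 33.3%, outside 39.4–53.5% ✗ — fails.
Primer 4 (27 nt, A=5 T=6 G=8 C=8): length 27 ✓; GC 16/27 = 59.3%, outside 39.4–53.5% ✗ — fails.
Primer 5 (22 nt, A=4 T=9 G=6 C=3): length 22 ✓; GC 9/22 = 40.9% ✓ — passes.

Primer 5 only.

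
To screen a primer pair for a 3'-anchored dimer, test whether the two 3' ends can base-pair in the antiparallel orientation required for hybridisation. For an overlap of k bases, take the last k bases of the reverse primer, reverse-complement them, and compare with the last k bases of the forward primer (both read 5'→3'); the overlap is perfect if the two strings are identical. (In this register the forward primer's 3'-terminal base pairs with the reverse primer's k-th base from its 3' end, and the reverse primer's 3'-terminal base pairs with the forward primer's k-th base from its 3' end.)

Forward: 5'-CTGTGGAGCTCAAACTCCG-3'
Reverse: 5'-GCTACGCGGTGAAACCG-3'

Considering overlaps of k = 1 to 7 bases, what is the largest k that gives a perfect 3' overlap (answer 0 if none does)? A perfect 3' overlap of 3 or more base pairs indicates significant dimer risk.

Longest perfect overlap: 2 complementary base pairs; below the dimer-risk threshold (threshold 3).

Last 7 bases (5'→3') — forward …AACTCCG, reverse …GAAACCG.
Reverse complement of the reverse primer's last 7 bases: CGGTTTC; its first k bases are the reverse complement of the reverse primer's last k bases, so a perfect k-base overlap needs the forward primer's last k bases to equal them.
Comparing (forward last k vs required): k=1: G vs C ✗; k=2: CG vs CG ✓; k=3: CCG vs CGG ✗; k=4: TCCG vs CGGT ✗; k=5: CTCCG vs CGGTT ✗; k=6: ACTCCG vs CGGTTT ✗; k=7: AACTCCG vs CGGTTTC ✗.
Only k = 2 is perfect, so the longest perfect 3' overlap is 2.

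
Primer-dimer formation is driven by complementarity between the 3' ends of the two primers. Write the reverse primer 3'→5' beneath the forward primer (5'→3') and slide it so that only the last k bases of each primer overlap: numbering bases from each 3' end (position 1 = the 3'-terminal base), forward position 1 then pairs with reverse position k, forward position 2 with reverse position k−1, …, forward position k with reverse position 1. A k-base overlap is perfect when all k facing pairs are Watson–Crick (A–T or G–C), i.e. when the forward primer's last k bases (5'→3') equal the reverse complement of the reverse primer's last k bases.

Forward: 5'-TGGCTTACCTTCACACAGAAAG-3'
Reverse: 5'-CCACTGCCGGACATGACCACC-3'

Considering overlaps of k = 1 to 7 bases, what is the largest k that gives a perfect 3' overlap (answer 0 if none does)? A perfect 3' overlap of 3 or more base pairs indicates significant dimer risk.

Longest perfect overlap: 1 complementary base pair; below the dimer-risk threshold (threshold 3).

Last 7 bases (5'→3') — forward …CAGAAAG, reverse …GACCACC.
Reverse complement of the reverse primer's last 7 bases: GGTGGTC; its first k bases are the reverse complement of the reverse primer's last k bases, so a perfect k-base overlap needs the forward primer's last k bases to equal them.
Comparing (forward last k vs required): k=1: G vs G ✓; k=2: AG vs GG ✗; k=3: AAG vs GGT ✗; k=4: AAAG vs GGTG ✗; k=5: GAAAG vs GGTGG ✗; k=6: AGAAAG vs GGTGGT ✗; k=7: CAGAAAG vs GGTGGTC ✗.
Only k = 1 is perfect, so the longest perfect 3' overlap is 1.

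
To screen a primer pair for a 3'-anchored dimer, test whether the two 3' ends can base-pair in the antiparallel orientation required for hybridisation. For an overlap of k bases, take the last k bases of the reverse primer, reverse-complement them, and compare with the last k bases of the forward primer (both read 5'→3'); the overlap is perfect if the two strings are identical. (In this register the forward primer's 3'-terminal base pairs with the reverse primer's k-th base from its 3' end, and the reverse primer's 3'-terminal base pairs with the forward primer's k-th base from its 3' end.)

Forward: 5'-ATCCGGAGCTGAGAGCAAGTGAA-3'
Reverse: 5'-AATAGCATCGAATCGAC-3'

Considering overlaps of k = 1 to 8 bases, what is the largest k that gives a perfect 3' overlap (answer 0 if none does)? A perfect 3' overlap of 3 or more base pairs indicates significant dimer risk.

Longest perfect overlap: 0 complementary base pairs; below the dimer-risk threshold (threshold 3).

Last 8 bases (5'→3') — forward …CAAGTGAA, reverse …GAATCGAC.
Reverse complement of the reverse primer's last 8 bases: GTCGATTC; its first k bases are the reverse complement of the reverse primer's last k bases, so a perfect k-base overlap needs the forward primer's last k bases to equal them.
Comparing (forward last k vs required): k=1: A vs G ✗; k=2: AA vs GT ✗; k=3: GAA vs GTC ✗; k=4: TGAA vs GTCG ✗; k=5: GTGAA vs GTCGA ✗; k=6: AGTGAA vs GTCGAT ✗; k=7: AAGTGAA vs GTCGATT ✗; k=8: CAAGTGAA vs GTCGATTC ✗.
No overlap length from 1 to 8 is perfect, so the longest perfect 3' overlap is 0.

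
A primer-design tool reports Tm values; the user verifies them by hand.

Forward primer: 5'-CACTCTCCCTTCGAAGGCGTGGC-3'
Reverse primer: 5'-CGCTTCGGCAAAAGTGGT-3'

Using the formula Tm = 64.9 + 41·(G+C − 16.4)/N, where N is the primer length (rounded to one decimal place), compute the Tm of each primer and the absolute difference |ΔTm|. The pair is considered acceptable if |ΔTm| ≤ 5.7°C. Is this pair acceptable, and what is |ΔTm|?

|ΔTm| = 12.1°C; the pair is not acceptable.

Forward: G+C = 15, N = 23 → Tm = 64.9 + 41·(15 − 16.4)/23 = 62.4°C.
Reverse: G+C = 10, N = 18 → Tm = 64.9 + 41·(10 − 16.4)/18 = 50.3°C.
|ΔTm| = |62.4 − 50.3| = 12.1°C, > 5.7°C.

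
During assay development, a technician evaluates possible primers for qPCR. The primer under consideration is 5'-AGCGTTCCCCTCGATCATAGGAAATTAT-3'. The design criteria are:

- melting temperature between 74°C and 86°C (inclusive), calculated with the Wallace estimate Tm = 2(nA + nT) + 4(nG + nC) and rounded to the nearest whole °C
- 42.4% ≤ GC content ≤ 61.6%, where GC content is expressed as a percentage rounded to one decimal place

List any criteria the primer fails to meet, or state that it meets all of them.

Base counts: A=8, T=8, G=5, C=7 (length 28).
Tm: Tm = 2·16 + 4·12 = 80°C ✓
GC content: GC 12/28 = 42.9% ✓

Meets all criteria.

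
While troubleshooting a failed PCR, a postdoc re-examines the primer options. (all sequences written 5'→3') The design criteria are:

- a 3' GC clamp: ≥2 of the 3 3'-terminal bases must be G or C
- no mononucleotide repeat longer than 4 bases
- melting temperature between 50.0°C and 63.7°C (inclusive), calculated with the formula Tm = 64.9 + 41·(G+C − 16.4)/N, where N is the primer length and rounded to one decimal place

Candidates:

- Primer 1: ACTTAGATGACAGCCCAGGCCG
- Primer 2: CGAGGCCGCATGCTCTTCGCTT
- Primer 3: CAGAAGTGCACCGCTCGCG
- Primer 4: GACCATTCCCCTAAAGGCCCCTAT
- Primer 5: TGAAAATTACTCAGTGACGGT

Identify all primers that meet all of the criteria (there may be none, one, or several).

Primer 1 (22 nt, A=6 T=3 G=6 C=7): 3' end CCG has 3 G/C ✓; longest run = 3 ✓; Tm = 64.9 + 41·(13 − 16.4)/22 = 58.6°C ✓ — passes.
Primer 2 (22 nt, A=2 T=6 G=6 C=8): 3' end CTT has 1 G/C, need ≥2 ✗; longest run = 2 ✓; Tm = 64.9 + 41·(14 − 16.4)/22 = 60.4°C ✓ — fails.
Primer 3 (19 nt, A=4 T=2 G=6 C=7): 3' end GCG has 3 G/C ✓; longest run = 2 ✓; Tm = 64.9 + 41·(13 − 16.4)/19 = 57.6°C ✓ — passes.
Primer 4 (24 nt, A=6 T=5 G=3 C=10): 3' end TAT has 0 G/C, need ≥2 ✗; longest run = 4 ✓; Tm = 64.9 + 41·(13 − 16.4)/24 = 59.1°C ✓ — fails.
Primer 5 (21 nt, A=7 T=6 G=5 C=3): 3' end GGT has 2 G/C ✓; longest run = 4 ✓; Tm = 64.9 + 41·(8 − 16.4)/21 = 48.5°C, outside 50.0–63.7°C ✗ — fails.

Primer 1 and Primer 3.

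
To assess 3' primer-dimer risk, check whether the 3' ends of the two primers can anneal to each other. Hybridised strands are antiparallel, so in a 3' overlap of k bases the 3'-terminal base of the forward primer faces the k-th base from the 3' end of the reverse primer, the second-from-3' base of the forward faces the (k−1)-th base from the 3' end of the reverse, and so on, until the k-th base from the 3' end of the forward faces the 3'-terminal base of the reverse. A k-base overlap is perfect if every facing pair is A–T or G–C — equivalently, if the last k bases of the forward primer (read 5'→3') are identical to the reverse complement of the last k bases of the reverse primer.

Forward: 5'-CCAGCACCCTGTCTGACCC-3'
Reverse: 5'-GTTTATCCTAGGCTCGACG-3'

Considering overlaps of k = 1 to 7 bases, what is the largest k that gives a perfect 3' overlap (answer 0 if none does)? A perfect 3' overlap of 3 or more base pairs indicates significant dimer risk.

Longest perfect overlap: 1 complementary base pair; below the dimer-risk threshold (threshold 3).

Last 7 bases (5'→3') — forward …CTGACCC, reverse …CTCGACG.
Reverse complement of the reverse primer's last 7 bases: CGTCGAG; its first k bases are the reverse complement of the reverse primer's last k bases, so a perfect k-base overlap needs the forward primer's last k bases to equal them.
Comparing (forward last k vs required): k=1: C vs C ✓; k=2: CC vs CG ✗; k=3: CCC vs CGT ✗; k=4: ACCC vs CGTC ✗; k=5: GACCC vs CGTCG ✗; k=6: TGACCC vs CGTCGA ✗; k=7: CTGACCC vs CGTCGAG ✗.
Only k = 1 is perfect, so the longest perfect 3' overlap is 1.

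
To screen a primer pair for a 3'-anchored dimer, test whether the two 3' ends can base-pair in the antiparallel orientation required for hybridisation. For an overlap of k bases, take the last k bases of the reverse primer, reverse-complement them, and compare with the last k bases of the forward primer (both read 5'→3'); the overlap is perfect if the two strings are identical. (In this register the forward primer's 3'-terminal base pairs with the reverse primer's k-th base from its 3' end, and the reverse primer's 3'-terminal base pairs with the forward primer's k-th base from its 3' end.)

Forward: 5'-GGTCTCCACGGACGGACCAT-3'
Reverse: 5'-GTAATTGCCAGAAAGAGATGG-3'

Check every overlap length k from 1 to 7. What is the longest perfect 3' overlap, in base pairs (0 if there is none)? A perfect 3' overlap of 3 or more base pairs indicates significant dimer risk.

Last 7 bases (5'→3') — forward …GGACCAT, reverse …GAGATGG.
Reverse complement of the reverse primer's last 7 bases: CCATCTC; its first k bases are the reverse complement of the reverse primer's last k bases, so a perfect k-base overlap needs the forward primer's last k bases to equal them.
Comparing (forward last k vs required): k=1: T vs C ✗; k=2: AT vs CC ✗; k=3: CAT vs CCA ✗; k=4: CCAT vs CCAT ✓; k=5: ACCAT vs CCATC ✗; k=6: GACCAT vs CCATCT ✗; k=7: GGACCAT vs CCATCTC ✗.
Only k = 4 is perfect, so the longest perfect 3' overlap is 4.

Longest perfect overlap: 4 complementary base pairs; significant dimer risk (threshold 3).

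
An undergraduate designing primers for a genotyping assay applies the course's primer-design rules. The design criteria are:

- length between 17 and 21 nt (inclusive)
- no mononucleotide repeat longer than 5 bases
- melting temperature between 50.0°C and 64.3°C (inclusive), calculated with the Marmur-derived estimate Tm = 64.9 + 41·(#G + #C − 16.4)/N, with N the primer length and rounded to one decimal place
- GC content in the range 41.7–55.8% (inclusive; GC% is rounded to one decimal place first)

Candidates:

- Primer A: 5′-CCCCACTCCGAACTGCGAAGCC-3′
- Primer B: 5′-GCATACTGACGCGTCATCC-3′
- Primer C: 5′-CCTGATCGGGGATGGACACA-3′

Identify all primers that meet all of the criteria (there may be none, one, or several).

Primer A (22 nt, A=5 T=2 G=4 C=11): length 22, outside 17–21 ✗; longest run = 4 ✓; Tm = 64.9 + 41·(15 − 16.4)/22 = 62.3°C ✓; GC 15/22 = 68.2%, outside 41.7–55.8% ✗ — fails.
Primer B (19 nt, A=4 T=4 G=4 C=7): length 19 ✓; longest run = 2 ✓; Tm = 64.9 + 41·(11 − 16.4)/19 = 53.2°C ✓; GC 11/19 = 57.9%, outside 41.7–55.8% ✗ — fails.
Primer C (20 nt, A=5 T=3 G=7 C=5): length 20 ✓; longest run = 4 ✓; Tm = 64.9 + 41·(12 − 16.4)/20 = 55.9°C ✓; GC 12/20 = 60.0%, outside 41.7–55.8% ✗ — fails.

None of the candidates satisfy all criteria.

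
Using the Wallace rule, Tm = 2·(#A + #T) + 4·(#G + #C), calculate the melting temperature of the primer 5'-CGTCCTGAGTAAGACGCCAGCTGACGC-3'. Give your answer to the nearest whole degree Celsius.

Base counts: A=6, T=4, G=8, C=9 (length 27).
Tm = 2·(6+4) + 4·(8+9) = 2·10 + 4·17 = 20 + 68 = 88°C.

88°C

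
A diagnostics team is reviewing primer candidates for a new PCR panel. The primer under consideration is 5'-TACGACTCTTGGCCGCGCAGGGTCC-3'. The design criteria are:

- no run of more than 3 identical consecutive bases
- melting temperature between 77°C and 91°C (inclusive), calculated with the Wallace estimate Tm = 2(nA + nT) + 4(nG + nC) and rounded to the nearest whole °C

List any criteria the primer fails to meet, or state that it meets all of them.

Meets all criteria.

Base counts: A=3, T=5, G=8, C=9 (length 25).
homopolymer run: longest run = 3 ✓
Tm: Tm = 2·8 + 4·17 = 84°C ✓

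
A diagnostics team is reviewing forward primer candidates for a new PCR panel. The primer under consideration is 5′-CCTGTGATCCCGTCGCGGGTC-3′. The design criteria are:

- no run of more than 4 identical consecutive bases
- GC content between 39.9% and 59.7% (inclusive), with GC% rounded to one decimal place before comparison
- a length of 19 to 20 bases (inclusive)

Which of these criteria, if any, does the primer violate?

Fails: GC content, length.

Base counts: A=1, T=5, G=7, C=8 (length 21).
homopolymer run: longest run = 3 ✓
GC content: GC 15/21 = 71.4%, outside 39.9–59.7% ✗
length: length 21, outside 19–20 ✗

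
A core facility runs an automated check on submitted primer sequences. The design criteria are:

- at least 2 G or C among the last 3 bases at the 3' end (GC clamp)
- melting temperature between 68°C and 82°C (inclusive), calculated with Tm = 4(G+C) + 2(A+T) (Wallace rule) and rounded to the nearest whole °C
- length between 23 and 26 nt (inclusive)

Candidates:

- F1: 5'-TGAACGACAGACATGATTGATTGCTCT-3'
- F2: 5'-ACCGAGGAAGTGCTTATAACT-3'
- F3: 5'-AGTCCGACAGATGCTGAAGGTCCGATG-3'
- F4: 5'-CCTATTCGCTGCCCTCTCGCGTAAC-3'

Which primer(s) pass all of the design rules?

F1 (27 nt, A=8 T=8 G=6 C=5): 3' end TCT has 1 G/C, need ≥2 ✗; Tm = 2·16 + 4·11 = 76°C ✓; length 27, outside 23–26 ✗ — fails.
F2 (21 nt, A=7 T=5 G=5 C=4): 3' end ACT has 1 G/C, need ≥2 ✗; Tm = 2·12 + 4·9 = 60°C, outside 68–82°C ✗; length 21, outside 23–26 ✗ — fails.
F3 (27 nt, A=7 T=5 G=9 C=6): 3' end ATG has 1 G/C, need ≥2 ✗; Tm = 2·12 + 4·15 = 84°C, outside 68–82°C ✗; length 27, outside 23–26 ✗ — fails.
F4 (25 nt, A=3 T=7 G=4 C=11): 3' end AAC has 1 G/C, need ≥2 ✗; Tm = 2·10 + 4·15 = 80°C ✓; length 25 ✓ — fails.

None of the candidates satisfy all criteria.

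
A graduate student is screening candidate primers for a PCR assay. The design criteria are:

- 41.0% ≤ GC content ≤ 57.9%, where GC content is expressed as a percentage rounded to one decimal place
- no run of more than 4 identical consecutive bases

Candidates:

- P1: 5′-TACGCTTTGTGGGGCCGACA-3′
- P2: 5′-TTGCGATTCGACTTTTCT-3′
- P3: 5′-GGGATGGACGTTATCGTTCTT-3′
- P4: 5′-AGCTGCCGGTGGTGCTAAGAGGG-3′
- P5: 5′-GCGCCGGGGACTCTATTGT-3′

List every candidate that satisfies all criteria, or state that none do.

P1 (20 nt, A=3 T=5 G=7 C=5): GC 12/20 = 60.0%, outside 41.0–57.9% ✗; longest run = 4 ✓ — fails.
P2 (18 nt, A=2 T=9 G=3 C=4): GC 7/18 = 38.9%, outside 41.0–57.9% ✗; longest run = 4 ✓ — fails.
P3 (21 nt, A=3 T=8 G=7 C=3): GC 10/21 = 47.6% ✓; longest run = 3 ✓ — passes.
P4 (23 nt, A=4 T=4 G=11 C=4): GC 15/23 = 65.2%, outside 41.0–57.9% ✗; longest run = 3 ✓ — fails.
P5 (19 nt, A=2 T=5 G=7 C=5): GC 12/19 = 63.2%, outside 41.0–57.9% ✗; longest run = 4 ✓ — fails.

P3 only.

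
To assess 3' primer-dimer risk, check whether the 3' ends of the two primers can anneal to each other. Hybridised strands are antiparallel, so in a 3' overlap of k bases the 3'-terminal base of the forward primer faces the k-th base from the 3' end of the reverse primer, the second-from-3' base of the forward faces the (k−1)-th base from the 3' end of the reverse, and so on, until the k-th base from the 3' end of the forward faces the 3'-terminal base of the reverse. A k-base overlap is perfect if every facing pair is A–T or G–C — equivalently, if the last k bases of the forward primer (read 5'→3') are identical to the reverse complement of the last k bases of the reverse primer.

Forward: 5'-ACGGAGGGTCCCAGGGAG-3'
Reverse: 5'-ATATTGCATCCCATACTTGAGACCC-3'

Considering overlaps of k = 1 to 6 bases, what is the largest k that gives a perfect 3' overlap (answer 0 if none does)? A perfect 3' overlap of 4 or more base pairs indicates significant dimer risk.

Longest perfect overlap: 1 complementary base pair; below the dimer-risk threshold (threshold 4).

Last 6 bases (5'→3') — forward …AGGGAG, reverse …AGACCC.
Reverse complement of the reverse primer's last 6 bases: GGGTCT; its first k bases are the reverse complement of the reverse primer's last k bases, so a perfect k-base overlap needs the forward primer's last k bases to equal them.
Comparing (forward last k vs required): k=1: G vs G ✓; k=2: AG vs GG ✗; k=3: GAG vs GGG ✗; k=4: GGAG vs GGGT ✗; k=5: GGGAG vs GGGTC ✗; k=6: AGGGAG vs GGGTCT ✗.
Only k = 1 is perfect, so the longest perfect 3' overlap is 1.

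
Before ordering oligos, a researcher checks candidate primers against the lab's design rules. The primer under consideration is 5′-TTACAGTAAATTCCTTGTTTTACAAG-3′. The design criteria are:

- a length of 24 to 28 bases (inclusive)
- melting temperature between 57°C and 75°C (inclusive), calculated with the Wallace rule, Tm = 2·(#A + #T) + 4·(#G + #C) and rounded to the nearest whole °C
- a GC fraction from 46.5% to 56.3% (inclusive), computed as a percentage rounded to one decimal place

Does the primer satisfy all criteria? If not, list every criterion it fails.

Base counts: A=8, T=11, G=3, C=4 (length 26).
length: length 26 ✓
Tm: Tm = 2·19 + 4·7 = 66°C ✓
GC content: GC 7/26 = 26.9%, outside 46.5–56.3% ✗

Fails: GC content.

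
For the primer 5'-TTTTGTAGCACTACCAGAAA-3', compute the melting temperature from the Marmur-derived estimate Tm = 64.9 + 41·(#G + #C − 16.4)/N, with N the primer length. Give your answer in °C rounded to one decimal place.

Base counts: A=7, T=6, G=3, C=4; G+C = 7, N = 20.
Tm = 64.9 + 41·(7 − 16.4)/20 = 64.9 + -385.40/20 = 45.6°C.

45.6°C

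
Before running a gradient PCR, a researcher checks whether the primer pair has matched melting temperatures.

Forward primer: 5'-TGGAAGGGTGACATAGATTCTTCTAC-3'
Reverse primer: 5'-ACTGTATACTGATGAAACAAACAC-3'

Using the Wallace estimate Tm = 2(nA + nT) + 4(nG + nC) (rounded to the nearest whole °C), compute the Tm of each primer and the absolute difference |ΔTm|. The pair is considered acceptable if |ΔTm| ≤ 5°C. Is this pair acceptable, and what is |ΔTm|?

|ΔTm| = 10°C; the pair is not acceptable.

Forward: A=7 T=8 G=7 C=4 → Tm = 2·15 + 4·11 = 74°C.
Reverse: A=11 T=5 G=3 C=5 → Tm = 2·16 + 4·8 = 64°C.
|ΔTm| = |74 − 64| = 10°C, > 5°C.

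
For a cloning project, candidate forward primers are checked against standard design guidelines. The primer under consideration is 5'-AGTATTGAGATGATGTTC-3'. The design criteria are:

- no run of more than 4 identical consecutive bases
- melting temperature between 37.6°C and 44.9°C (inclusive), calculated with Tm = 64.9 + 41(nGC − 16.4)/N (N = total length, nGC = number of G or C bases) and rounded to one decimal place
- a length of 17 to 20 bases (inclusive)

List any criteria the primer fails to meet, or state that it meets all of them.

Meets all criteria.

Base counts: A=5, T=7, G=5, C=1 (length 18).
homopolymer run: longest run = 2 ✓
Tm: Tm = 64.9 + 41·(6 − 16.4)/18 = 41.2°C ✓
length: length 18 ✓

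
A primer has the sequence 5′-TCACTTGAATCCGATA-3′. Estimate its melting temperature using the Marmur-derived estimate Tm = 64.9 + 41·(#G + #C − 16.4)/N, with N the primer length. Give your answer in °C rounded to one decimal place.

Base counts: A=5, T=5, G=2, C=4; G+C = 6, N = 16.
Tm = 64.9 + 41·(6 − 16.4)/16 = 64.9 + -426.40/16 = 38.3°C.

38.3°C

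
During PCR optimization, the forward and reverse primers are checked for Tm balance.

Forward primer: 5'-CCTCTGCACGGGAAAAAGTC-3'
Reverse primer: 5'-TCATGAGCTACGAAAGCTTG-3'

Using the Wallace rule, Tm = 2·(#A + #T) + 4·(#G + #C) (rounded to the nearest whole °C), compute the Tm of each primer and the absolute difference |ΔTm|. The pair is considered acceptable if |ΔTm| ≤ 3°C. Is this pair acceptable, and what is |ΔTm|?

|ΔTm| = 4°C; the pair is not acceptable.

Forward: A=6 T=3 G=5 C=6 → Tm = 2·9 + 4·11 = 62°C.
Reverse: A=6 T=5 G=5 C=4 → Tm = 2·11 + 4·9 = 58°C.
|ΔTm| = |62 − 58| = 4°C, > 3°C.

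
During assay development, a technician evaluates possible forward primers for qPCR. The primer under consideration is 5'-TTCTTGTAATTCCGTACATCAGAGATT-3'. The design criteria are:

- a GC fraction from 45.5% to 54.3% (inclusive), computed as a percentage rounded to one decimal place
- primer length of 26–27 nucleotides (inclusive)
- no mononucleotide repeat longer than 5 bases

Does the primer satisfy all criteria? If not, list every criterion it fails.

Fails: GC content.

Base counts: A=7, T=11, G=4, C=5 (length 27).
GC content: GC 9/27 = 33.3%, outside 45.5–54.3% ✗
length: length 27 ✓
homopolymer run: longest run = 2 ✓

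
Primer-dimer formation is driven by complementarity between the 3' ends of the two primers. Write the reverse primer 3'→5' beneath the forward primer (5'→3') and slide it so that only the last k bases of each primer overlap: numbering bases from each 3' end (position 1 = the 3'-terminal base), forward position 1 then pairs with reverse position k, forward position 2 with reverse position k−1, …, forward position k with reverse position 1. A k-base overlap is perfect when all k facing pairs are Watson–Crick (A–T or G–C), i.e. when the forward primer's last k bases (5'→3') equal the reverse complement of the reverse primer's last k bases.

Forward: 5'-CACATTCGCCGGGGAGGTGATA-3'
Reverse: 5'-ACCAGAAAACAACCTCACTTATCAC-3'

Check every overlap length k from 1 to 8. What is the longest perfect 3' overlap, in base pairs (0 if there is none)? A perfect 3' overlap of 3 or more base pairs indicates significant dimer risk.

Last 8 bases (5'→3') — forward …AGGTGATA, reverse …CTTATCAC.
Reverse complement of the reverse primer's last 8 bases: GTGATAAG; its first k bases are the reverse complement of the reverse primer's last k bases, so a perfect k-base overlap needs the forward primer's last k bases to equal them.
Comparing (forward last k vs required): k=1: A vs G ✗; k=2: TA vs GT ✗; k=3: ATA vs GTG ✗; k=4: GATA vs GTGA ✗; k=5: TGATA vs GTGAT ✗; k=6: GTGATA vs GTGATA ✓; k=7: GGTGATA vs GTGATAA ✗; k=8: AGGTGATA vs GTGATAAG ✗.
Only k = 6 is perfect, so the longest perfect 3' overlap is 6.

Longest perfect overlap: 6 complementary base pairs; significant dimer risk (threshold 3).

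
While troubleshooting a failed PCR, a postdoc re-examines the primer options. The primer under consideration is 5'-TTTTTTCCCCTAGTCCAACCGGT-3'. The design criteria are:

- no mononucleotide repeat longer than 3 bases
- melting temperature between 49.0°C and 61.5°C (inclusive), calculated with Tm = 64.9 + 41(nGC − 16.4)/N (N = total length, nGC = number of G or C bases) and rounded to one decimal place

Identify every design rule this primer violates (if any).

Fails: homopolymer run.

Base counts: A=3, T=9, G=3, C=8 (length 23).
homopolymer run: longest run = 6, exceeds 3 ✗
Tm: Tm = 64.9 + 41·(11 − 16.4)/23 = 55.3°C ✓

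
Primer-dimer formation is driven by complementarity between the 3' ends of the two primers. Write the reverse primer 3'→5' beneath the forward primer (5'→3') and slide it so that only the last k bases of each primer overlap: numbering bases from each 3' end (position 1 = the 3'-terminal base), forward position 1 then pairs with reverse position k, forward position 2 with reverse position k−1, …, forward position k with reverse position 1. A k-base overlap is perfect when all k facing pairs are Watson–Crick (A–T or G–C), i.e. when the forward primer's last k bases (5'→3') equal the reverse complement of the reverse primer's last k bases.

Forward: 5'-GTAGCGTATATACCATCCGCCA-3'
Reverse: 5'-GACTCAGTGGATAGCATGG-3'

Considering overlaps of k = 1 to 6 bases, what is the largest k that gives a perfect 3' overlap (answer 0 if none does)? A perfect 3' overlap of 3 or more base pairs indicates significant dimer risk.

Longest perfect overlap: 3 complementary base pairs; significant dimer risk (threshold 3).

Last 6 bases (5'→3') — forward …CCGCCA, reverse …GCATGG.
Reverse complement of the reverse primer's last 6 bases: CCATGC; its first k bases are the reverse complement of the reverse primer's last k bases, so a perfect k-base overlap needs the forward primer's last k bases to equal them.
Comparing (forward last k vs required): k=1: A vs C ✗; k=2: CA vs CC ✗; k=3: CCA vs CCA ✓; k=4: GCCA vs CCAT ✗; k=5: CGCCA vs CCATG ✗; k=6: CCGCCA vs CCATGC ✗.
Only k = 3 is perfect, so the longest perfect 3' overlap is 3.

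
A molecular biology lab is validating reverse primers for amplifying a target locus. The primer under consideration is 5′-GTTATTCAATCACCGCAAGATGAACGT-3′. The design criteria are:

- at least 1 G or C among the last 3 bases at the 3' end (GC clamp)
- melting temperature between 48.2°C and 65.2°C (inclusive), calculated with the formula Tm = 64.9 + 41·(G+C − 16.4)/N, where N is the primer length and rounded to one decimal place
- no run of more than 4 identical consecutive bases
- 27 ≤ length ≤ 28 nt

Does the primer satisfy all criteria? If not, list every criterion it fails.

Meets all criteria.

Base counts: A=9, T=7, G=5, C=6 (length 27).
GC clamp: 3' end CGT has 2 G/C ✓
Tm: Tm = 64.9 + 41·(11 − 16.4)/27 = 56.7°C ✓
homopolymer run: longest run = 2 ✓
length: length 27 ✓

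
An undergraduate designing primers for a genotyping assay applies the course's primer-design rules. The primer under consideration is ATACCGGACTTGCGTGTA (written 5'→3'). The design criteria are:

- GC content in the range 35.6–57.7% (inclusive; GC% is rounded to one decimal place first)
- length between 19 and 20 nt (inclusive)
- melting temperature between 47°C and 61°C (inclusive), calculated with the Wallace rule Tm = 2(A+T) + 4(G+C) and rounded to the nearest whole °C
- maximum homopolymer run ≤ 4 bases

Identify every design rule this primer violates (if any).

Base counts: A=4, T=5, G=5, C=4 (length 18).
GC content: GC 9/18 = 50.0% ✓
length: length 18, outside 19–20 ✗
Tm: Tm = 2·9 + 4·9 = 54°C ✓
homopolymer run: longest run = 2 ✓

Fails: length.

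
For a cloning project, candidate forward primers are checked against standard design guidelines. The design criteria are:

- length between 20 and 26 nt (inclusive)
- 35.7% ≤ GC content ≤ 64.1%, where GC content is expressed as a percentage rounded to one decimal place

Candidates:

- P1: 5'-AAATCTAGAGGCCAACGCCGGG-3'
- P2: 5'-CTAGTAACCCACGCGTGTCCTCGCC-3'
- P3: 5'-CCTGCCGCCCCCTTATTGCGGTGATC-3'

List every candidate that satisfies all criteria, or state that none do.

P1 and P2.

P1 (22 nt, A=7 T=2 G=7 C=6): length 22 ✓; GC 13/22 = 59.1% ✓ — passes.
P2 (25 nt, A=4 T=5 G=5 C=11): length 25 ✓; GC 16/25 = 64.0% ✓ — passes.
P3 (26 nt, A=2 T=7 G=6 C=11): length 26 ✓; GC 17/26 = 65.4%, outside 35.7–64.1% ✗ — fails.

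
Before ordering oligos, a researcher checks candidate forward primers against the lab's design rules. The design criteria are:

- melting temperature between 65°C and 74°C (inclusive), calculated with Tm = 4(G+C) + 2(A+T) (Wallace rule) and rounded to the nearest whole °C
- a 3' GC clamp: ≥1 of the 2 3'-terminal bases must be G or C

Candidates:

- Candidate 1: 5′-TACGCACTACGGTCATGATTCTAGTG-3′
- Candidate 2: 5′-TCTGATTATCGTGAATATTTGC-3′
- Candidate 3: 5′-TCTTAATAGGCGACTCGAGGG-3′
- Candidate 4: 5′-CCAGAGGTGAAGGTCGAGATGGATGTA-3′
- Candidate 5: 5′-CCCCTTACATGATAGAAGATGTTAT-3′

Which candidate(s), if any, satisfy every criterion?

None of the candidates satisfy all criteria.

Candidate 1 (26 nt, A=6 T=8 G=6 C=6): Tm = 2·14 + 4·12 = 76°C, outside 65–74°C ✗; 3' end TG has 1 G/C ✓ — fails.
Candidate 2 (22 nt, A=5 T=10 G=4 C=3): Tm = 2·15 + 4·7 = 58°C, outside 65–74°C ✗; 3' end GC has 2 G/C ✓ — fails.
Candidate 3 (21 nt, A=5 T=5 G=7 C=4): Tm = 2·10 + 4·11 = 64°C, outside 65–74°C ✗; 3' end GG has 2 G/C ✓ — fails.
Candidate 4 (27 nt, A=8 T=5 G=11 C=3): Tm = 2·13 + 4·14 = 82°C, outside 65–74°C ✗; 3' end TA has 0 G/C, need ≥1 ✗ — fails.
Candidate 5 (25 nt, A=8 T=8 G=4 C=5): Tm = 2·16 + 4·9 = 68°C ✓; 3' end AT has 0 G/C, need ≥1 ✗ — fails.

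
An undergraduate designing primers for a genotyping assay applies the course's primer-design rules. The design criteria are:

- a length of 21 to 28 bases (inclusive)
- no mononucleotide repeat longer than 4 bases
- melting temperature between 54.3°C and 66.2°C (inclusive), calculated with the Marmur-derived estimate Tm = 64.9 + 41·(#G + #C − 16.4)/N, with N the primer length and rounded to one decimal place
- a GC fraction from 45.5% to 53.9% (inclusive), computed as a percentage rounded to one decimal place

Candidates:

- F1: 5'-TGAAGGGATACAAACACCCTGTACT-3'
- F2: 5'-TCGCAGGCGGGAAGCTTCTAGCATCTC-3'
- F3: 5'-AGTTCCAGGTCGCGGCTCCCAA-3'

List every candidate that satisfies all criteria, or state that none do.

None of the candidates satisfy all criteria.

F1 (25 nt, A=9 T=5 G=5 C=6): length 25 ✓; longest run = 3 ✓; Tm = 64.9 + 41·(11 − 16.4)/25 = 56.0°C ✓; GC 11/25 = 44.0%, outside 45.5–53.9% ✗ — fails.
F2 (27 nt, A=5 T=6 G=8 C=8): length 27 ✓; longest run = 3 ✓; Tm = 64.9 + 41·(16 − 16.4)/27 = 64.3°C ✓; GC 16/27 = 59.3%, outside 45.5–53.9% ✗ — fails.
F3 (22 nt, A=4 T=4 G=6 C=8): length 22 ✓; longest run = 3 ✓; Tm = 64.9 + 41·(14 − 16.4)/22 = 60.4°C ✓; GC 14/22 = 63.6%, outside 45.5–53.9% ✗ — fails.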